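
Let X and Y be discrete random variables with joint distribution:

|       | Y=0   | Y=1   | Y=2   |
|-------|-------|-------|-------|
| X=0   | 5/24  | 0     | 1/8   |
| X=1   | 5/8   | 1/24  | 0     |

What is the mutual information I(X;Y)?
Marginal P(X) (row sums):
  P(X=0) = 5/24 + 0 + 1/8 = 1/3
  P(X=1) = 5/8 + 1/24 + 0 = 2/3
Marginal P(Y) (column sums):
  P(Y=0) = 5/24 + 5/8 = 5/6
  P(Y=1) = 0 + 1/24 = 1/24
  P(Y=2) = 1/8 + 0 = 1/8

H(X) = -[(1/3)·log₂(1/3) + (2/3)·log₂(2/3)]
  = 0.5283 + 0.3900
  = 0.9183 bits
H(Y) = -[(5/6)·log₂(5/6) + (1/24)·log₂(1/24) + (1/8)·log₂(1/8)]
  = 0.2192 + 0.1910 + 0.3750
  = 0.7852 bits
H(X,Y) = -[(5/24)·log₂(5/24) + (1/8)·log₂(1/8) + (5/8)·log₂(5/8) + (1/24)·log₂(1/24)]
  = 0.4715 + 0.3750 + 0.4238 + 0.1910
  = 1.4613 bits

I(X;Y) = H(X) + H(Y) - H(X,Y)
  = 0.9183 + 0.7852 - 1.4613
  = 0.2422 bits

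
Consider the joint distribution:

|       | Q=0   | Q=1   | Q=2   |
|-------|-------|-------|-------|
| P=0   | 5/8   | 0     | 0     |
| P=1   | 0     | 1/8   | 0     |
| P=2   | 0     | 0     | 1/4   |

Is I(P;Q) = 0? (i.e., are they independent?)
Marginal P(P) (row sums):
  P(P=0) = 5/8 + 0 + 0 = 5/8
  P(P=1) = 0 + 1/8 + 0 = 1/8
  P(P=2) = 0 + 0 + 1/4 = 1/4
Marginal P(Q) (column sums):
  P(Q=0) = 5/8 + 0 + 0 = 5/8
  P(Q=1) = 0 + 1/8 + 0 = 1/8
  P(Q=2) = 0 + 0 + 1/4 = 1/4

P and Q are independent iff P(P=i,Q=j) = P(P=i)·P(Q=j) for every cell.
  P(P=0)·P(Q=0) = 5/8 × 5/8 = 25/64, but P(P=0,Q=0) = 5/8 ✗

No, P and Q are not independent. Quantitatively, I(P;Q) > 0:

H(P) = -[(5/8)·log₂(5/8) + (1/8)·log₂(1/8) + (1/4)·log₂(1/4)]
  = 0.4238 + 0.3750 + 0.5000
  = 1.2988 bits
H(Q) = -[(5/8)·log₂(5/8) + (1/8)·log₂(1/8) + (1/4)·log₂(1/4)]
  = 0.4238 + 0.3750 + 0.5000
  = 1.2988 bits
H(P,Q) = -[(5/8)·log₂(5/8) + (1/8)·log₂(1/8) + (1/4)·log₂(1/4)]
  = 0.4238 + 0.3750 + 0.5000
  = 1.2988 bits
I(P;Q) = H(P) + H(Q) - H(P,Q) = 1.2988 + 1.2988 - 1.2988 = 1.2988 bits > 0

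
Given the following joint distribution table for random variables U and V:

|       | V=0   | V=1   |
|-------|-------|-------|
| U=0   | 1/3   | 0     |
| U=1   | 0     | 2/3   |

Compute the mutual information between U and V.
Marginal P(U) (row sums):
  P(U=0) = 1/3 + 0 = 1/3
  P(U=1) = 0 + 2/3 = 2/3
Marginal P(V) (column sums):
  P(V=0) = 1/3 + 0 = 1/3
  P(V=1) = 0 + 2/3 = 2/3

H(U) = -[(1/3)·log₂(1/3) + (2/3)·log₂(2/3)]
  = 0.5283 + 0.3900
  = 0.9183 bits
H(V) = -[(1/3)·log₂(1/3) + (2/3)·log₂(2/3)]
  = 0.5283 + 0.3900
  = 0.9183 bits
H(U,V) = -[(1/3)·log₂(1/3) + (2/3)·log₂(2/3)]
  = 0.5283 + 0.3900
  = 0.9183 bits

I(U;V) = H(U) + H(V) - H(U,V)
  = 0.9183 + 0.9183 - 0.9183
  = 0.9183 bits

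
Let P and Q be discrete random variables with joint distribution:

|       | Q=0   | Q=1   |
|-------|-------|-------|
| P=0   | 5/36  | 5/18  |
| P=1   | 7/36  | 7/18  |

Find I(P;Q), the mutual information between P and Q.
Marginal P(P) (row sums):
  P(P=0) = 5/36 + 5/18 = 5/12
  P(P=1) = 7/36 + 7/18 = 7/12
Marginal P(Q) (column sums):
  P(Q=0) = 5/36 + 7/36 = 1/3
  P(Q=1) = 5/18 + 7/18 = 2/3

H(P) = -[(5/12)·log₂(5/12) + (7/12)·log₂(7/12)]
  = 0.5263 + 0.4536
  = 0.9799 bits
H(Q) = -[(1/3)·log₂(1/3) + (2/3)·log₂(2/3)]
  = 0.5283 + 0.3900
  = 0.9183 bits
H(P,Q) = -[(5/36)·log₂(5/36) + (5/18)·log₂(5/18) + (7/36)·log₂(7/36) + (7/18)·log₂(7/18)]
  = 0.3956 + 0.5133 + 0.4594 + 0.5299
  = 1.8982 bits

I(P;Q) = H(P) + H(Q) - H(P,Q)
  = 0.9799 + 0.9183 - 1.8982
  = 0.0000 bits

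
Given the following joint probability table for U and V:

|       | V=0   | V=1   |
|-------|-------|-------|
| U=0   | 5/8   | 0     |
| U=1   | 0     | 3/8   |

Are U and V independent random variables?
Marginal P(U) (row sums):
  P(U=0) = 5/8 + 0 = 5/8
  P(U=1) = 0 + 3/8 = 3/8
Marginal P(V) (column sums):
  P(V=0) = 5/8 + 0 = 5/8
  P(V=1) = 0 + 3/8 = 3/8

U and V are independent iff P(U=i,V=j) = P(U=i)·P(V=j) for every cell.
  P(U=0)·P(V=0) = 5/8 × 5/8 = 25/64, but P(U=0,V=0) = 5/8 ✗

No, U and V are not independent. Quantitatively, I(U;V) > 0:

H(U) = -[(5/8)·log₂(5/8) + (3/8)·log₂(3/8)]
  = 0.4238 + 0.5306
  = 0.9544 bits
H(V) = -[(5/8)·log₂(5/8) + (3/8)·log₂(3/8)]
  = 0.4238 + 0.5306
  = 0.9544 bits
H(U,V) = -[(5/8)·log₂(5/8) + (3/8)·log₂(3/8)]
  = 0.4238 + 0.5306
  = 0.9544 bits
I(U;V) = H(U) + H(V) - H(U,V) = 0.9544 + 0.9544 - 0.9544 = 0.9544 bits > 0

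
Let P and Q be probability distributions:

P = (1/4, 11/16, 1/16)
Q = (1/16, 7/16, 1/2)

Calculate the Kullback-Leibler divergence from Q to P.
D(P||Q) = Σ P(i) log₂(P(i)/Q(i))
  i=0: (1/4) × log₂((1/4)/(1/16)) = (1/4) × log₂(4) = 0.5000
  i=1: (11/16) × log₂((11/16)/(7/16)) = (11/16) × log₂(11/7) = 0.4483
  i=2: (1/16) × log₂((1/16)/(1/2)) = (1/16) × log₂(1/8) = -0.1875
D(P||Q) = 0.5000 + 0.4483 - 0.1875
  = 0.7608 bits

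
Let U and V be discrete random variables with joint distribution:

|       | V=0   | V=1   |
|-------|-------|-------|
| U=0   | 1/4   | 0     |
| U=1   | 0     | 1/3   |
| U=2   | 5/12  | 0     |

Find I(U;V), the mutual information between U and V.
Marginal P(U) (row sums):
  P(U=0) = 1/4 + 0 = 1/4
  P(U=1) = 0 + 1/3 = 1/3
  P(U=2) = 5/12 + 0 = 5/12
Marginal P(V) (column sums):
  P(V=0) = 1/4 + 0 + 5/12 = 2/3
  P(V=1) = 0 + 1/3 + 0 = 1/3

H(U) = -[(1/4)·log₂(1/4) + (1/3)·log₂(1/3) + (5/12)·log₂(5/12)]
  = 0.5000 + 0.5283 + 0.5263
  = 1.5546 bits
H(V) = -[(2/3)·log₂(2/3) + (1/3)·log₂(1/3)]
  = 0.3900 + 0.5283
  = 0.9183 bits
H(U,V) = -[(1/4)·log₂(1/4) + (1/3)·log₂(1/3) + (5/12)·log₂(5/12)]
  = 0.5000 + 0.5283 + 0.5263
  = 1.5546 bits

I(U;V) = H(U) + H(V) - H(U,V)
  = 1.5546 + 0.9183 - 1.5546
  = 0.9183 bits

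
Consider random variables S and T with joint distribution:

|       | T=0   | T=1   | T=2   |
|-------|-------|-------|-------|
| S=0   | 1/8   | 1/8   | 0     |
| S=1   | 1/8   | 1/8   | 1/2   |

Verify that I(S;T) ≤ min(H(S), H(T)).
Marginal P(S) (row sums):
  P(S=0) = 1/8 + 1/8 + 0 = 1/4
  P(S=1) = 1/8 + 1/8 + 1/2 = 3/4
Marginal P(T) (column sums):
  P(T=0) = 1/8 + 1/8 = 1/4
  P(T=1) = 1/8 + 1/8 = 1/4
  P(T=2) = 0 + 1/2 = 1/2

H(S) = -[(1/4)·log₂(1/4) + (3/4)·log₂(3/4)]
  = 0.5000 + 0.3113
  = 0.8113 bits
H(T) = -[(1/4)·log₂(1/4) + (1/4)·log₂(1/4) + (1/2)·log₂(1/2)]
  = 0.5000 + 0.5000 + 0.5000
  = 1.5000 bits
H(S,T) = -[(1/8)·log₂(1/8) + (1/8)·log₂(1/8) + (1/8)·log₂(1/8) + (1/8)·log₂(1/8) + (1/2)·log₂(1/2)]
  = 0.3750 + 0.3750 + 0.3750 + 0.3750 + 0.5000
  = 2.0000 bits

I(S;T) = H(S) + H(T) - H(S,T)
  = 0.8113 + 1.5000 - 2.0000
  = 0.3113 bits

min(H(S), H(T)) = min(0.8113, 1.5000) = 0.8113 bits
Since 0.3113 ≤ 0.8113, the bound is satisfied ✓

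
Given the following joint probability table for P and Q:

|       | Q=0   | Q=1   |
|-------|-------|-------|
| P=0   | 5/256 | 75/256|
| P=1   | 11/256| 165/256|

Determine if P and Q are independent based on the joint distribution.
Marginal P(P) (row sums):
  P(P=0) = 5/256 + 75/256 = 5/16
  P(P=1) = 11/256 + 165/256 = 11/16
Marginal P(Q) (column sums):
  P(Q=0) = 5/256 + 11/256 = 1/16
  P(Q=1) = 75/256 + 165/256 = 15/16

P and Q are independent iff P(P=i,Q=j) = P(P=i)·P(Q=j) for every cell.
  P(P=0)·P(Q=0) = 5/16 × 1/16 = 5/256 = P(P=0,Q=0) ✓
  P(P=0)·P(Q=1) = 5/16 × 15/16 = 75/256 = P(P=0,Q=1) ✓
  P(P=1)·P(Q=0) = 11/16 × 1/16 = 11/256 = P(P=1,Q=0) ✓
  P(P=1)·P(Q=1) = 11/16 × 15/16 = 165/256 = P(P=1,Q=1) ✓

Yes, P and Q are independent: every cell factors, so I(P;Q) = 0 bits.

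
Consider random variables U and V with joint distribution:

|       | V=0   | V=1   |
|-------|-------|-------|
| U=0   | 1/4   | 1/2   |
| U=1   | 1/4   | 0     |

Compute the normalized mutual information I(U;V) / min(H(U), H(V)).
Marginal P(U) (row sums):
  P(U=0) = 1/4 + 1/2 = 3/4
  P(U=1) = 1/4 + 0 = 1/4
Marginal P(V) (column sums):
  P(V=0) = 1/4 + 1/4 = 1/2
  P(V=1) = 1/2 + 0 = 1/2

H(U) = -[(3/4)·log₂(3/4) + (1/4)·log₂(1/4)]
  = 0.3113 + 0.5000
  = 0.8113 bits
H(V) = -[(1/2)·log₂(1/2) + (1/2)·log₂(1/2)]
  = 0.5000 + 0.5000
  = 1.0000 bits
H(U,V) = -[(1/4)·log₂(1/4) + (1/2)·log₂(1/2) + (1/4)·log₂(1/4)]
  = 0.5000 + 0.5000 + 0.5000
  = 1.5000 bits

I(U;V) = H(U) + H(V) - H(U,V)
  = 0.8113 + 1.0000 - 1.5000
  = 0.3113 bits

min(H(U), H(V)) = min(0.8113, 1.0000) = 0.8113 bits
Normalized MI = 0.3113 / 0.8113 = 0.3837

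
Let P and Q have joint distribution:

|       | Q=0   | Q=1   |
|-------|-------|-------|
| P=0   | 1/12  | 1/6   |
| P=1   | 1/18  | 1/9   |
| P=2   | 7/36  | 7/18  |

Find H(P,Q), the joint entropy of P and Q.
H(P,Q) = -Σ P(P,Q) log₂ P(P,Q), summed over the non-zero cells:
H(P,Q) = -[(1/12)·log₂(1/12) + (1/6)·log₂(1/6) + (1/18)·log₂(1/18) + (1/9)·log₂(1/9) + (7/36)·log₂(7/36) + (7/18)·log₂(7/18)]
  = 0.2987 + 0.4308 + 0.2317 + 0.3522 + 0.4594 + 0.5299
  = 2.3027 bits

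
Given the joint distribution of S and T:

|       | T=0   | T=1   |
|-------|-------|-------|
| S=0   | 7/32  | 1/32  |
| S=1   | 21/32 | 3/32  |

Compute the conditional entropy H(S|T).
Marginal P(T) (column sums):
  P(T=0) = 7/32 + 21/32 = 7/8
  P(T=1) = 1/32 + 3/32 = 1/8

H(S|T) = -Σ P(S,T)·log₂ P(S|T), where P(S|T) = P(S,T) / P(T)
  (S=0,T=0): P(S|T) = (7/32)/(7/8) = 1/4;  -(7/32)·log₂(1/4) = 0.4375
  (S=0,T=1): P(S|T) = (1/32)/(1/8) = 1/4;  -(1/32)·log₂(1/4) = 0.0625
  (S=1,T=0): P(S|T) = (21/32)/(7/8) = 3/4;  -(21/32)·log₂(3/4) = 0.2724
  (S=1,T=1): P(S|T) = (3/32)/(1/8) = 3/4;  -(3/32)·log₂(3/4) = 0.0389
H(S|T) = 0.4375 + 0.0625 + 0.2724 + 0.0389
  = 0.8113 bits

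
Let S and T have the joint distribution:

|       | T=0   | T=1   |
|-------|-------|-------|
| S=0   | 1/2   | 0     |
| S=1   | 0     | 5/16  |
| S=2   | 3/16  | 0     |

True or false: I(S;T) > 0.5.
Marginal P(S) (row sums):
  P(S=0) = 1/2 + 0 = 1/2
  P(S=1) = 0 + 5/16 = 5/16
  P(S=2) = 3/16 + 0 = 3/16
Marginal P(T) (column sums):
  P(T=0) = 1/2 + 0 + 3/16 = 11/16
  P(T=1) = 0 + 5/16 + 0 = 5/16

H(S) = -[(1/2)·log₂(1/2) + (5/16)·log₂(5/16) + (3/16)·log₂(3/16)]
  = 0.5000 + 0.5244 + 0.4528
  = 1.4772 bits
H(T) = -[(11/16)·log₂(11/16) + (5/16)·log₂(5/16)]
  = 0.3716 + 0.5244
  = 0.8960 bits
H(S,T) = -[(1/2)·log₂(1/2) + (5/16)·log₂(5/16) + (3/16)·log₂(3/16)]
  = 0.5000 + 0.5244 + 0.4528
  = 1.4772 bits

I(S;T) = H(S) + H(T) - H(S,T)
  = 1.4772 + 0.8960 - 1.4772
  = 0.8960 bits

True. I(S;T) = 0.8960 bits, which is > 0.5 bits.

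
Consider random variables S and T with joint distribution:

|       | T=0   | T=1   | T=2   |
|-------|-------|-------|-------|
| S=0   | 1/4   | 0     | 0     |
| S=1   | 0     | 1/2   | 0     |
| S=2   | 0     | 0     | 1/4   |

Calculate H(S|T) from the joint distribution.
Marginal P(T) (column sums):
  P(T=0) = 1/4 + 0 + 0 = 1/4
  P(T=1) = 0 + 1/2 + 0 = 1/2
  P(T=2) = 0 + 0 + 1/4 = 1/4

H(S|T) = -Σ P(S,T)·log₂ P(S|T), where P(S|T) = P(S,T) / P(T)
  (cells with P(S,T) = 0 contribute 0)
  (S=0,T=0): P(S|T) = (1/4)/(1/4) = 1;  -(1/4)·log₂(1) = 0.0000
  (S=1,T=1): P(S|T) = (1/2)/(1/2) = 1;  -(1/2)·log₂(1) = 0.0000
  (S=2,T=2): P(S|T) = (1/4)/(1/4) = 1;  -(1/4)·log₂(1) = 0.0000
H(S|T) = 0.0000 + 0.0000 + 0.0000
  = 0.0000 bits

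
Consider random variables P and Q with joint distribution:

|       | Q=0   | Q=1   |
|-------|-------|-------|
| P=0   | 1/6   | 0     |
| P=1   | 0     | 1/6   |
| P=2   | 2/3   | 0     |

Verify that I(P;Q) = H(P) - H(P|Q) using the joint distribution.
Left side, from I(P;Q) = H(P) + H(Q) - H(P,Q):
Marginal P(P) (row sums):
  P(P=0) = 1/6 + 0 = 1/6
  P(P=1) = 0 + 1/6 = 1/6
  P(P=2) = 2/3 + 0 = 2/3
Marginal P(Q) (column sums):
  P(Q=0) = 1/6 + 0 + 2/3 = 5/6
  P(Q=1) = 0 + 1/6 + 0 = 1/6

H(P) = -[(1/6)·log₂(1/6) + (1/6)·log₂(1/6) + (2/3)·log₂(2/3)]
  = 0.4308 + 0.4308 + 0.3900
  = 1.2516 bits
H(Q) = -[(5/6)·log₂(5/6) + (1/6)·log₂(1/6)]
  = 0.2192 + 0.4308
  = 0.6500 bits
H(P,Q) = -[(1/6)·log₂(1/6) + (1/6)·log₂(1/6) + (2/3)·log₂(2/3)]
  = 0.4308 + 0.4308 + 0.3900
  = 1.2516 bits

I(P;Q) = H(P) + H(Q) - H(P,Q)
  = 1.2516 + 0.6500 - 1.2516
  = 0.6500 bits

Right side, with H(P|Q) computed directly from the conditional probabilities:
H(P|Q) = -Σ P(P,Q)·log₂ P(P|Q), where P(P|Q) = P(P,Q) / P(Q)
  (cells with P(P,Q) = 0 contribute 0)
  (P=0,Q=0): P(P|Q) = (1/6)/(5/6) = 1/5;  -(1/6)·log₂(1/5) = 0.3870
  (P=1,Q=1): P(P|Q) = (1/6)/(1/6) = 1;  -(1/6)·log₂(1) = 0.0000
  (P=2,Q=0): P(P|Q) = (2/3)/(5/6) = 4/5;  -(2/3)·log₂(4/5) = 0.2146
H(P|Q) = 0.3870 + 0.0000 + 0.2146
  = 0.6016 bits
H(P) - H(P|Q) = 1.2516 - 0.6016 = 0.6500 bits

Both sides equal 0.6500 bits, so I(P;Q) = H(P) - H(P|Q) ✓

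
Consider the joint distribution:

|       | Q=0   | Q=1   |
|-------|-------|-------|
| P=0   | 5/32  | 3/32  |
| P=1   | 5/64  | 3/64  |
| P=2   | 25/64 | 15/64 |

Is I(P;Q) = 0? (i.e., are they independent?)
Marginal P(P) (row sums):
  P(P=0) = 5/32 + 3/32 = 1/4
  P(P=1) = 5/64 + 3/64 = 1/8
  P(P=2) = 25/64 + 15/64 = 5/8
Marginal P(Q) (column sums):
  P(Q=0) = 5/32 + 5/64 + 25/64 = 5/8
  P(Q=1) = 3/32 + 3/64 + 15/64 = 3/8

P and Q are independent iff P(P=i,Q=j) = P(P=i)·P(Q=j) for every cell.
  P(P=0)·P(Q=0) = 1/4 × 5/8 = 5/32 = P(P=0,Q=0) ✓
  P(P=0)·P(Q=1) = 1/4 × 3/8 = 3/32 = P(P=0,Q=1) ✓
  P(P=1)·P(Q=0) = 1/8 × 5/8 = 5/64 = P(P=1,Q=0) ✓
  P(P=1)·P(Q=1) = 1/8 × 3/8 = 3/64 = P(P=1,Q=1) ✓
  P(P=2)·P(Q=0) = 5/8 × 5/8 = 25/64 = P(P=2,Q=0) ✓
  P(P=2)·P(Q=1) = 5/8 × 3/8 = 15/64 = P(P=2,Q=1) ✓

Yes, P and Q are independent: every cell factors, so I(P;Q) = 0 bits.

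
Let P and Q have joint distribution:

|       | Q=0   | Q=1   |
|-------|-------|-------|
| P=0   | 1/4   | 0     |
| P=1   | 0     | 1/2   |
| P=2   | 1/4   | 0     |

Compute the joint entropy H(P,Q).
H(P,Q) = -Σ P(P,Q) log₂ P(P,Q), summed over the non-zero cells:
H(P,Q) = -[(1/4)·log₂(1/4) + (1/2)·log₂(1/2) + (1/4)·log₂(1/4)]
  = 0.5000 + 0.5000 + 0.5000
  = 1.5000 bits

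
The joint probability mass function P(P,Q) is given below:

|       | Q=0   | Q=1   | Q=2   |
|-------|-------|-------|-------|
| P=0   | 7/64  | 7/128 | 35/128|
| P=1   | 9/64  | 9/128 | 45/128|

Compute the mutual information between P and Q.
Marginal P(P) (row sums):
  P(P=0) = 7/64 + 7/128 + 35/128 = 7/16
  P(P=1) = 9/64 + 9/128 + 45/128 = 9/16
Marginal P(Q) (column sums):
  P(Q=0) = 7/64 + 9/64 = 1/4
  P(Q=1) = 7/128 + 9/128 = 1/8
  P(Q=2) = 35/128 + 45/128 = 5/8

H(P) = -[(7/16)·log₂(7/16) + (9/16)·log₂(9/16)]
  = 0.5218 + 0.4669
  = 0.9887 bits
H(Q) = -[(1/4)·log₂(1/4) + (1/8)·log₂(1/8) + (5/8)·log₂(5/8)]
  = 0.5000 + 0.3750 + 0.4238
  = 1.2988 bits
H(P,Q) = -[(7/64)·log₂(7/64) + (7/128)·log₂(7/128) + (35/128)·log₂(35/128) + (9/64)·log₂(9/64) + (9/128)·log₂(9/128) + (45/128)·log₂(45/128)]
  = 0.3492 + 0.2293 + 0.5115 + 0.3980 + 0.2693 + 0.5302
  = 2.2875 bits

I(P;Q) = H(P) + H(Q) - H(P,Q)
  = 0.9887 + 1.2988 - 2.2875
  = 0.0000 bits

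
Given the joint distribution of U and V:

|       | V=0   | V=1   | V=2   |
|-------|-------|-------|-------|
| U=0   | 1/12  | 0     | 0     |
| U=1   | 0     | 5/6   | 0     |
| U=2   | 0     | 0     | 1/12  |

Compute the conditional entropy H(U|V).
Marginal P(V) (column sums):
  P(V=0) = 1/12 + 0 + 0 = 1/12
  P(V=1) = 0 + 5/6 + 0 = 5/6
  P(V=2) = 0 + 0 + 1/12 = 1/12

H(U|V) = -Σ P(U,V)·log₂ P(U|V), where P(U|V) = P(U,V) / P(V)
  (cells with P(U,V) = 0 contribute 0)
  (U=0,V=0): P(U|V) = (1/12)/(1/12) = 1;  -(1/12)·log₂(1) = 0.0000
  (U=1,V=1): P(U|V) = (5/6)/(5/6) = 1;  -(5/6)·log₂(1) = 0.0000
  (U=2,V=2): P(U|V) = (1/12)/(1/12) = 1;  -(1/12)·log₂(1) = 0.0000
H(U|V) = 0.0000 + 0.0000 + 0.0000
  = 0.0000 bits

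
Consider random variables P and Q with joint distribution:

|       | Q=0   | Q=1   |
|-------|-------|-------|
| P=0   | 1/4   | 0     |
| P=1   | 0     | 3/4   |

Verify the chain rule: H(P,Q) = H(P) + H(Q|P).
Left side:
H(P,Q) = -[(1/4)·log₂(1/4) + (3/4)·log₂(3/4)]
  = 0.5000 + 0.3113
  = 0.8113 bits

Right side:
Marginal P(P) (row sums):
  P(P=0) = 1/4 + 0 = 1/4
  P(P=1) = 0 + 3/4 = 3/4
H(P) = -[(1/4)·log₂(1/4) + (3/4)·log₂(3/4)]
  = 0.5000 + 0.3113
  = 0.8113 bits
H(Q|P) = -Σ P(P,Q)·log₂ P(Q|P), where P(Q|P) = P(P,Q) / P(P)
  (cells with P(P,Q) = 0 contribute 0)
  (P=0,Q=0): P(Q|P) = (1/4)/(1/4) = 1;  -(1/4)·log₂(1) = 0.0000
  (P=1,Q=1): P(Q|P) = (3/4)/(3/4) = 1;  -(3/4)·log₂(1) = 0.0000
H(Q|P) = 0.0000 + 0.0000
  = 0.0000 bits
H(P) + H(Q|P) = 0.8113 + 0.0000 = 0.8113 bits

Both sides equal 0.8113 bits, so the chain rule holds ✓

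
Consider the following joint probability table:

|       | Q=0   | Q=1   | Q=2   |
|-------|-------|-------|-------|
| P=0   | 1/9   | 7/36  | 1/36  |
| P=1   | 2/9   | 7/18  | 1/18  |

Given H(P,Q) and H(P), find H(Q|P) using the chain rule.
From the chain rule: H(P,Q) = H(P) + H(Q|P)
Therefore: H(Q|P) = H(P,Q) - H(P)

H(P,Q) = -[(1/9)·log₂(1/9) + (7/36)·log₂(7/36) + (1/36)·log₂(1/36) + (2/9)·log₂(2/9) + (7/18)·log₂(7/18) + (1/18)·log₂(1/18)]
  = 0.3522 + 0.4594 + 0.1436 + 0.4822 + 0.5299 + 0.2317
  = 2.1990 bits
Marginal P(P) (row sums):
  P(P=0) = 1/9 + 7/36 + 1/36 = 1/3
  P(P=1) = 2/9 + 7/18 + 1/18 = 2/3
H(P) = -[(1/3)·log₂(1/3) + (2/3)·log₂(2/3)]
  = 0.5283 + 0.3900
  = 0.9183 bits

H(Q|P) = 2.1990 - 0.9183 = 1.2807 bits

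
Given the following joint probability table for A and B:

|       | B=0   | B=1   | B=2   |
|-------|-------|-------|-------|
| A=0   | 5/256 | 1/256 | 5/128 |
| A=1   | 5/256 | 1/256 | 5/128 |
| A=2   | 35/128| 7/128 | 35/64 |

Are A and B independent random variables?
Marginal P(A) (row sums):
  P(A=0) = 5/256 + 1/256 + 5/128 = 1/16
  P(A=1) = 5/256 + 1/256 + 5/128 = 1/16
  P(A=2) = 35/128 + 7/128 + 35/64 = 7/8
Marginal P(B) (column sums):
  P(B=0) = 5/256 + 5/256 + 35/128 = 5/16
  P(B=1) = 1/256 + 1/256 + 7/128 = 1/16
  P(B=2) = 5/128 + 5/128 + 35/64 = 5/8

A and B are independent iff P(A=i,B=j) = P(A=i)·P(B=j) for every cell.
  P(A=0)·P(B=0) = 1/16 × 5/16 = 5/256 = P(A=0,B=0) ✓
  P(A=0)·P(B=1) = 1/16 × 1/16 = 1/256 = P(A=0,B=1) ✓
  P(A=0)·P(B=2) = 1/16 × 5/8 = 5/128 = P(A=0,B=2) ✓
  P(A=1)·P(B=0) = 1/16 × 5/16 = 5/256 = P(A=1,B=0) ✓
  P(A=1)·P(B=1) = 1/16 × 1/16 = 1/256 = P(A=1,B=1) ✓
  P(A=1)·P(B=2) = 1/16 × 5/8 = 5/128 = P(A=1,B=2) ✓
  P(A=2)·P(B=0) = 7/8 × 5/16 = 35/128 = P(A=2,B=0) ✓
  P(A=2)·P(B=1) = 7/8 × 1/16 = 7/128 = P(A=2,B=1) ✓
  P(A=2)·P(B=2) = 7/8 × 5/8 = 35/64 = P(A=2,B=2) ✓

Yes, A and B are independent: every cell factors, so I(A;B) = 0 bits.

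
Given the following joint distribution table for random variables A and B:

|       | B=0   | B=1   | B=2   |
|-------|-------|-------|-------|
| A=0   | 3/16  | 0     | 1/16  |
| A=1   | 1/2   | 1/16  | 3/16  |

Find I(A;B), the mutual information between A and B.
Marginal P(A) (row sums):
  P(A=0) = 3/16 + 0 + 1/16 = 1/4
  P(A=1) = 1/2 + 1/16 + 3/16 = 3/4
Marginal P(B) (column sums):
  P(B=0) = 3/16 + 1/2 = 11/16
  P(B=1) = 0 + 1/16 = 1/16
  P(B=2) = 1/16 + 3/16 = 1/4

H(A) = -[(1/4)·log₂(1/4) + (3/4)·log₂(3/4)]
  = 0.5000 + 0.3113
  = 0.8113 bits
H(B) = -[(11/16)·log₂(11/16) + (1/16)·log₂(1/16) + (1/4)·log₂(1/4)]
  = 0.3716 + 0.2500 + 0.5000
  = 1.1216 bits
H(A,B) = -[(3/16)·log₂(3/16) + (1/16)·log₂(1/16) + (1/2)·log₂(1/2) + (1/16)·log₂(1/16) + (3/16)·log₂(3/16)]
  = 0.4528 + 0.2500 + 0.5000 + 0.2500 + 0.4528
  = 1.9056 bits

I(A;B) = H(A) + H(B) - H(A,B)
  = 0.8113 + 1.1216 - 1.9056
  = 0.0273 bits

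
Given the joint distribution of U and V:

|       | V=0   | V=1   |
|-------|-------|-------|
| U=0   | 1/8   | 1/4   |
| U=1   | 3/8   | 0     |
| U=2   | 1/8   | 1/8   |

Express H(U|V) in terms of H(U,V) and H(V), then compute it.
H(U|V) = H(U,V) - H(V)

Marginal P(V) (column sums):
  P(V=0) = 1/8 + 3/8 + 1/8 = 5/8
  P(V=1) = 1/4 + 0 + 1/8 = 3/8

H(U,V) = -[(1/8)·log₂(1/8) + (1/4)·log₂(1/4) + (3/8)·log₂(3/8) + (1/8)·log₂(1/8) + (1/8)·log₂(1/8)]
  = 0.3750 + 0.5000 + 0.5306 + 0.3750 + 0.3750
  = 2.1556 bits
H(V) = -[(5/8)·log₂(5/8) + (3/8)·log₂(3/8)]
  = 0.4238 + 0.5306
  = 0.9544 bits

H(U|V) = 2.1556 - 0.9544 = 1.2012 bits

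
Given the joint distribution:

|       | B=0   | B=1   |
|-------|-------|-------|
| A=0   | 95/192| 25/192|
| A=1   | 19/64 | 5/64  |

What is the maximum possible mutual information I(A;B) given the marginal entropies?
The upper bound on mutual information is I(A;B) ≤ min(H(A), H(B)).

Marginal P(A) (row sums):
  P(A=0) = 95/192 + 25/192 = 5/8
  P(A=1) = 19/64 + 5/64 = 3/8
Marginal P(B) (column sums):
  P(B=0) = 95/192 + 19/64 = 19/24
  P(B=1) = 25/192 + 5/64 = 5/24

H(A) = -[(5/8)·log₂(5/8) + (3/8)·log₂(3/8)]
  = 0.4238 + 0.5306
  = 0.9544 bits
H(B) = -[(19/24)·log₂(19/24) + (5/24)·log₂(5/24)]
  = 0.2668 + 0.4715
  = 0.7383 bits

Maximum possible I(A;B) = min(0.9544, 0.7383) = 0.7383 bits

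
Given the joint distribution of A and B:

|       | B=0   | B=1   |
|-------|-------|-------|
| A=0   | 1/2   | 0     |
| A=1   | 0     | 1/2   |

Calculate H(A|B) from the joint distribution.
Marginal P(B) (column sums):
  P(B=0) = 1/2 + 0 = 1/2
  P(B=1) = 0 + 1/2 = 1/2

H(A|B) = -Σ P(A,B)·log₂ P(A|B), where P(A|B) = P(A,B) / P(B)
  (cells with P(A,B) = 0 contribute 0)
  (A=0,B=0): P(A|B) = (1/2)/(1/2) = 1;  -(1/2)·log₂(1) = 0.0000
  (A=1,B=1): P(A|B) = (1/2)/(1/2) = 1;  -(1/2)·log₂(1) = 0.0000
H(A|B) = 0.0000 + 0.0000
  = 0.0000 bits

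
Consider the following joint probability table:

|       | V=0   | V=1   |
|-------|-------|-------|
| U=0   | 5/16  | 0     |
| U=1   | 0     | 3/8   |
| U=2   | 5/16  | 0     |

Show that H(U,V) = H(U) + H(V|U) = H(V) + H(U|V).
Marginal P(U) (row sums):
  P(U=0) = 5/16 + 0 = 5/16
  P(U=1) = 0 + 3/8 = 3/8
  P(U=2) = 5/16 + 0 = 5/16
Marginal P(V) (column sums):
  P(V=0) = 5/16 + 0 + 5/16 = 5/8
  P(V=1) = 0 + 3/8 + 0 = 3/8

Decomposition 1: H(U) + H(V|U)
H(U) = -[(5/16)·log₂(5/16) + (3/8)·log₂(3/8) + (5/16)·log₂(5/16)]
  = 0.5244 + 0.5306 + 0.5244
  = 1.5794 bits
H(V|U) = -Σ P(U,V)·log₂ P(V|U), where P(V|U) = P(U,V) / P(U)
  (cells with P(U,V) = 0 contribute 0)
  (U=0,V=0): P(V|U) = (5/16)/(5/16) = 1;  -(5/16)·log₂(1) = 0.0000
  (U=1,V=1): P(V|U) = (3/8)/(3/8) = 1;  -(3/8)·log₂(1) = 0.0000
  (U=2,V=0): P(V|U) = (5/16)/(5/16) = 1;  -(5/16)·log₂(1) = 0.0000
H(V|U) = 0.0000 + 0.0000 + 0.0000
  = 0.0000 bits
H(U) + H(V|U) = 1.5794 + 0.0000 = 1.5794 bits

Decomposition 2: H(V) + H(U|V)
H(V) = -[(5/8)·log₂(5/8) + (3/8)·log₂(3/8)]
  = 0.4238 + 0.5306
  = 0.9544 bits
H(U|V) = -Σ P(U,V)·log₂ P(U|V), where P(U|V) = P(U,V) / P(V)
  (cells with P(U,V) = 0 contribute 0)
  (U=0,V=0): P(U|V) = (5/16)/(5/8) = 1/2;  -(5/16)·log₂(1/2) = 0.3125
  (U=1,V=1): P(U|V) = (3/8)/(3/8) = 1;  -(3/8)·log₂(1) = 0.0000
  (U=2,V=0): P(U|V) = (5/16)/(5/8) = 1/2;  -(5/16)·log₂(1/2) = 0.3125
H(U|V) = 0.3125 + 0.0000 + 0.3125
  = 0.6250 bits
H(V) + H(U|V) = 0.9544 + 0.6250 = 1.5794 bits

Direct computation of the joint entropy:
H(U,V) = -[(5/16)·log₂(5/16) + (3/8)·log₂(3/8) + (5/16)·log₂(5/16)]
  = 0.5244 + 0.5306 + 0.5244
  = 1.5794 bits

All three agree: H(U,V) = 1.5794 bits ✓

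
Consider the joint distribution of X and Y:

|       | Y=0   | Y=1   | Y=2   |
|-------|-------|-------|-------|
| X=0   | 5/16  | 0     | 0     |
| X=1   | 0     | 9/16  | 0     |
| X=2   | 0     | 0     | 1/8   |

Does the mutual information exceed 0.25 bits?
Marginal P(X) (row sums):
  P(X=0) = 5/16 + 0 + 0 = 5/16
  P(X=1) = 0 + 9/16 + 0 = 9/16
  P(X=2) = 0 + 0 + 1/8 = 1/8
Marginal P(Y) (column sums):
  P(Y=0) = 5/16 + 0 + 0 = 5/16
  P(Y=1) = 0 + 9/16 + 0 = 9/16
  P(Y=2) = 0 + 0 + 1/8 = 1/8

H(X) = -[(5/16)·log₂(5/16) + (9/16)·log₂(9/16) + (1/8)·log₂(1/8)]
  = 0.5244 + 0.4669 + 0.3750
  = 1.3663 bits
H(Y) = -[(5/16)·log₂(5/16) + (9/16)·log₂(9/16) + (1/8)·log₂(1/8)]
  = 0.5244 + 0.4669 + 0.3750
  = 1.3663 bits
H(X,Y) = -[(5/16)·log₂(5/16) + (9/16)·log₂(9/16) + (1/8)·log₂(1/8)]
  = 0.5244 + 0.4669 + 0.3750
  = 1.3663 bits

I(X;Y) = H(X) + H(Y) - H(X,Y)
  = 1.3663 + 1.3663 - 1.3663
  = 1.3663 bits

Yes. I(X;Y) = 1.3663 bits, which is > 0.25 bits.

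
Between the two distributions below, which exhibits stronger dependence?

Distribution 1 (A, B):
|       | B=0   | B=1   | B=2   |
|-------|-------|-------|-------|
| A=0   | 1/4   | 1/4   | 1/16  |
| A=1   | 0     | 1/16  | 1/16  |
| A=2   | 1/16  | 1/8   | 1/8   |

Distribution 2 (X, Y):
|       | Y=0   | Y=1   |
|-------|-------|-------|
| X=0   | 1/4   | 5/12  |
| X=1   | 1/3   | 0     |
Distribution 1 (A, B):
Marginal P(A) (row sums):
  P(A=0) = 1/4 + 1/4 + 1/16 = 9/16
  P(A=1) = 0 + 1/16 + 1/16 = 1/8
  P(A=2) = 1/16 + 1/8 + 1/8 = 5/16
Marginal P(B) (column sums):
  P(B=0) = 1/4 + 0 + 1/16 = 5/16
  P(B=1) = 1/4 + 1/16 + 1/8 = 7/16
  P(B=2) = 1/16 + 1/16 + 1/8 = 1/4

H(A) = -[(9/16)·log₂(9/16) + (1/8)·log₂(1/8) + (5/16)·log₂(5/16)]
  = 0.4669 + 0.3750 + 0.5244
  = 1.3663 bits
H(B) = -[(5/16)·log₂(5/16) + (7/16)·log₂(7/16) + (1/4)·log₂(1/4)]
  = 0.5244 + 0.5218 + 0.5000
  = 1.5462 bits
H(A,B) = -[(1/4)·log₂(1/4) + (1/4)·log₂(1/4) + (1/16)·log₂(1/16) + (1/16)·log₂(1/16) + (1/16)·log₂(1/16) + (1/16)·log₂(1/16) + (1/8)·log₂(1/8) + (1/8)·log₂(1/8)]
  = 0.5000 + 0.5000 + 0.2500 + 0.2500 + 0.2500 + 0.2500 + 0.3750 + 0.3750
  = 2.7500 bits

I(A;B) = H(A) + H(B) - H(A,B)
  = 1.3663 + 1.5462 - 2.7500
  = 0.1625 bits

Distribution 2 (X, Y):
Marginal P(X) (row sums):
  P(X=0) = 1/4 + 5/12 = 2/3
  P(X=1) = 1/3 + 0 = 1/3
Marginal P(Y) (column sums):
  P(Y=0) = 1/4 + 1/3 = 7/12
  P(Y=1) = 5/12 + 0 = 5/12

H(X) = -[(2/3)·log₂(2/3) + (1/3)·log₂(1/3)]
  = 0.3900 + 0.5283
  = 0.9183 bits
H(Y) = -[(7/12)·log₂(7/12) + (5/12)·log₂(5/12)]
  = 0.4536 + 0.5263
  = 0.9799 bits
H(X,Y) = -[(1/4)·log₂(1/4) + (5/12)·log₂(5/12) + (1/3)·log₂(1/3)]
  = 0.5000 + 0.5263 + 0.5283
  = 1.5546 bits

I(X;Y) = H(X) + H(Y) - H(X,Y)
  = 0.9183 + 0.9799 - 1.5546
  = 0.3436 bits

I(X;Y) = 0.3436 bits > I(A;B) = 0.1625 bits, so (X, Y) has the higher mutual information (stronger dependence).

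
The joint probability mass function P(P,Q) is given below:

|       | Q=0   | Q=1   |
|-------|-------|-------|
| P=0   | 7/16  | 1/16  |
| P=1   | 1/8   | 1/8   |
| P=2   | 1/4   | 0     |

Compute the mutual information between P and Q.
Marginal P(P) (row sums):
  P(P=0) = 7/16 + 1/16 = 1/2
  P(P=1) = 1/8 + 1/8 = 1/4
  P(P=2) = 1/4 + 0 = 1/4
Marginal P(Q) (column sums):
  P(Q=0) = 7/16 + 1/8 + 1/4 = 13/16
  P(Q=1) = 1/16 + 1/8 + 0 = 3/16

H(P) = -[(1/2)·log₂(1/2) + (1/4)·log₂(1/4) + (1/4)·log₂(1/4)]
  = 0.5000 + 0.5000 + 0.5000
  = 1.5000 bits
H(Q) = -[(13/16)·log₂(13/16) + (3/16)·log₂(3/16)]
  = 0.2434 + 0.4528
  = 0.6962 bits
H(P,Q) = -[(7/16)·log₂(7/16) + (1/16)·log₂(1/16) + (1/8)·log₂(1/8) + (1/8)·log₂(1/8) + (1/4)·log₂(1/4)]
  = 0.5218 + 0.2500 + 0.3750 + 0.3750 + 0.5000
  = 2.0218 bits

I(P;Q) = H(P) + H(Q) - H(P,Q)
  = 1.5000 + 0.6962 - 2.0218
  = 0.1744 bits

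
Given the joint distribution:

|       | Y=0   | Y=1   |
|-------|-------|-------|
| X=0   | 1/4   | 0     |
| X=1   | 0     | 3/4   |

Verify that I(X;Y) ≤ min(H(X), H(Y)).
Marginal P(X) (row sums):
  P(X=0) = 1/4 + 0 = 1/4
  P(X=1) = 0 + 3/4 = 3/4
Marginal P(Y) (column sums):
  P(Y=0) = 1/4 + 0 = 1/4
  P(Y=1) = 0 + 3/4 = 3/4

H(X) = -[(1/4)·log₂(1/4) + (3/4)·log₂(3/4)]
  = 0.5000 + 0.3113
  = 0.8113 bits
H(Y) = -[(1/4)·log₂(1/4) + (3/4)·log₂(3/4)]
  = 0.5000 + 0.3113
  = 0.8113 bits
H(X,Y) = -[(1/4)·log₂(1/4) + (3/4)·log₂(3/4)]
  = 0.5000 + 0.3113
  = 0.8113 bits

I(X;Y) = H(X) + H(Y) - H(X,Y)
  = 0.8113 + 0.8113 - 0.8113
  = 0.8113 bits

min(H(X), H(Y)) = min(0.8113, 0.8113) = 0.8113 bits
Since 0.8113 ≤ 0.8113, the bound is satisfied ✓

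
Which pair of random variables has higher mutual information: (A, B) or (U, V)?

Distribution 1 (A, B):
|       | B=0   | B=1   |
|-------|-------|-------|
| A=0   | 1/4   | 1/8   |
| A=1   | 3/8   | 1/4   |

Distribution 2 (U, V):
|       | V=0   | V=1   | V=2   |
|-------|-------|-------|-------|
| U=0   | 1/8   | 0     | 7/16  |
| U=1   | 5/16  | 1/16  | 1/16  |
Distribution 1 (A, B):
Marginal P(A) (row sums):
  P(A=0) = 1/4 + 1/8 = 3/8
  P(A=1) = 3/8 + 1/4 = 5/8
Marginal P(B) (column sums):
  P(B=0) = 1/4 + 3/8 = 5/8
  P(B=1) = 1/8 + 1/4 = 3/8

H(A) = -[(3/8)·log₂(3/8) + (5/8)·log₂(5/8)]
  = 0.5306 + 0.4238
  = 0.9544 bits
H(B) = -[(5/8)·log₂(5/8) + (3/8)·log₂(3/8)]
  = 0.4238 + 0.5306
  = 0.9544 bits
H(A,B) = -[(1/4)·log₂(1/4) + (1/8)·log₂(1/8) + (3/8)·log₂(3/8) + (1/4)·log₂(1/4)]
  = 0.5000 + 0.3750 + 0.5306 + 0.5000
  = 1.9056 bits

I(A;B) = H(A) + H(B) - H(A,B)
  = 0.9544 + 0.9544 - 1.9056
  = 0.0032 bits

Distribution 2 (U, V):
Marginal P(U) (row sums):
  P(U=0) = 1/8 + 0 + 7/16 = 9/16
  P(U=1) = 5/16 + 1/16 + 1/16 = 7/16
Marginal P(V) (column sums):
  P(V=0) = 1/8 + 5/16 = 7/16
  P(V=1) = 0 + 1/16 = 1/16
  P(V=2) = 7/16 + 1/16 = 1/2

H(U) = -[(9/16)·log₂(9/16) + (7/16)·log₂(7/16)]
  = 0.4669 + 0.5218
  = 0.9887 bits
H(V) = -[(7/16)·log₂(7/16) + (1/16)·log₂(1/16) + (1/2)·log₂(1/2)]
  = 0.5218 + 0.2500 + 0.5000
  = 1.2718 bits
H(U,V) = -[(1/8)·log₂(1/8) + (7/16)·log₂(7/16) + (5/16)·log₂(5/16) + (1/16)·log₂(1/16) + (1/16)·log₂(1/16)]
  = 0.3750 + 0.5218 + 0.5244 + 0.2500 + 0.2500
  = 1.9212 bits

I(U;V) = H(U) + H(V) - H(U,V)
  = 0.9887 + 1.2718 - 1.9212
  = 0.3393 bits

I(U;V) = 0.3393 bits > I(A;B) = 0.0032 bits, so (U, V) has the higher mutual information (stronger dependence).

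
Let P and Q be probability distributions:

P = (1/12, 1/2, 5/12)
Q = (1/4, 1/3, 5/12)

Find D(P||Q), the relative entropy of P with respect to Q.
D(P||Q) = Σ P(i) log₂(P(i)/Q(i))
  i=0: (1/12) × log₂((1/12)/(1/4)) = (1/12) × log₂(1/3) = -0.1321
  i=1: (1/2) × log₂((1/2)/(1/3)) = (1/2) × log₂(3/2) = 0.2925
  i=2: (5/12) × log₂((5/12)/(5/12)) = (5/12) × log₂(1) = 0.0000
D(P||Q) = -0.1321 + 0.2925 + 0.0000
  = 0.1604 bits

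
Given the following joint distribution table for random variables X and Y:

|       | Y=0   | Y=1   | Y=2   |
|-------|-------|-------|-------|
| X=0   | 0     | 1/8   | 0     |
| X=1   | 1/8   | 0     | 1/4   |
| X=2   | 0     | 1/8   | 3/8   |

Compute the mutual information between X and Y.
Marginal P(X) (row sums):
  P(X=0) = 0 + 1/8 + 0 = 1/8
  P(X=1) = 1/8 + 0 + 1/4 = 3/8
  P(X=2) = 0 + 1/8 + 3/8 = 1/2
Marginal P(Y) (column sums):
  P(Y=0) = 0 + 1/8 + 0 = 1/8
  P(Y=1) = 1/8 + 0 + 1/8 = 1/4
  P(Y=2) = 0 + 1/4 + 3/8 = 5/8

H(X) = -[(1/8)·log₂(1/8) + (3/8)·log₂(3/8) + (1/2)·log₂(1/2)]
  = 0.3750 + 0.5306 + 0.5000
  = 1.4056 bits
H(Y) = -[(1/8)·log₂(1/8) + (1/4)·log₂(1/4) + (5/8)·log₂(5/8)]
  = 0.3750 + 0.5000 + 0.4238
  = 1.2988 bits
H(X,Y) = -[(1/8)·log₂(1/8) + (1/8)·log₂(1/8) + (1/4)·log₂(1/4) + (1/8)·log₂(1/8) + (3/8)·log₂(3/8)]
  = 0.3750 + 0.3750 + 0.5000 + 0.3750 + 0.5306
  = 2.1556 bits

I(X;Y) = H(X) + H(Y) - H(X,Y)
  = 1.4056 + 1.2988 - 2.1556
  = 0.5488 bits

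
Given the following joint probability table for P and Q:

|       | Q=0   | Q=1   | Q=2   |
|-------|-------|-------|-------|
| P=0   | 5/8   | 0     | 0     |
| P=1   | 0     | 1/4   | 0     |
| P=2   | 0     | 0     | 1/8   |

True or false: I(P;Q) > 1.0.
Marginal P(P) (row sums):
  P(P=0) = 5/8 + 0 + 0 = 5/8
  P(P=1) = 0 + 1/4 + 0 = 1/4
  P(P=2) = 0 + 0 + 1/8 = 1/8
Marginal P(Q) (column sums):
  P(Q=0) = 5/8 + 0 + 0 = 5/8
  P(Q=1) = 0 + 1/4 + 0 = 1/4
  P(Q=2) = 0 + 0 + 1/8 = 1/8

H(P) = -[(5/8)·log₂(5/8) + (1/4)·log₂(1/4) + (1/8)·log₂(1/8)]
  = 0.4238 + 0.5000 + 0.3750
  = 1.2988 bits
H(Q) = -[(5/8)·log₂(5/8) + (1/4)·log₂(1/4) + (1/8)·log₂(1/8)]
  = 0.4238 + 0.5000 + 0.3750
  = 1.2988 bits
H(P,Q) = -[(5/8)·log₂(5/8) + (1/4)·log₂(1/4) + (1/8)·log₂(1/8)]
  = 0.4238 + 0.5000 + 0.3750
  = 1.2988 bits

I(P;Q) = H(P) + H(Q) - H(P,Q)
  = 1.2988 + 1.2988 - 1.2988
  = 1.2988 bits

True. I(P;Q) = 1.2988 bits, which is > 1.0 bits.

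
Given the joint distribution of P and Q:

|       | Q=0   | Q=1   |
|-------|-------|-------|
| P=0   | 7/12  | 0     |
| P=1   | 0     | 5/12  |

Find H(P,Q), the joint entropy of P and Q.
H(P,Q) = -Σ P(P,Q) log₂ P(P,Q), summed over the non-zero cells:
H(P,Q) = -[(7/12)·log₂(7/12) + (5/12)·log₂(5/12)]
  = 0.4536 + 0.5263
  = 0.9799 bits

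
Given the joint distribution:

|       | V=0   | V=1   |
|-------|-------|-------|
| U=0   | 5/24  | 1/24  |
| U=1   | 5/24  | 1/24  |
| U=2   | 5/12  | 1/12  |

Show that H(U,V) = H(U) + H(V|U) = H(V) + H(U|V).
Marginal P(U) (row sums):
  P(U=0) = 5/24 + 1/24 = 1/4
  P(U=1) = 5/24 + 1/24 = 1/4
  P(U=2) = 5/12 + 1/12 = 1/2
Marginal P(V) (column sums):
  P(V=0) = 5/24 + 5/24 + 5/12 = 5/6
  P(V=1) = 1/24 + 1/24 + 1/12 = 1/6

Decomposition 1: H(U) + H(V|U)
H(U) = -[(1/4)·log₂(1/4) + (1/4)·log₂(1/4) + (1/2)·log₂(1/2)]
  = 0.5000 + 0.5000 + 0.5000
  = 1.5000 bits
H(V|U) = -Σ P(U,V)·log₂ P(V|U), where P(V|U) = P(U,V) / P(U)
  (U=0,V=0): P(V|U) = (5/24)/(1/4) = 5/6;  -(5/24)·log₂(5/6) = 0.0548
  (U=0,V=1): P(V|U) = (1/24)/(1/4) = 1/6;  -(1/24)·log₂(1/6) = 0.1077
  (U=1,V=0): P(V|U) = (5/24)/(1/4) = 5/6;  -(5/24)·log₂(5/6) = 0.0548
  (U=1,V=1): P(V|U) = (1/24)/(1/4) = 1/6;  -(1/24)·log₂(1/6) = 0.1077
  (U=2,V=0): P(V|U) = (5/12)/(1/2) = 5/6;  -(5/12)·log₂(5/6) = 0.1096
  (U=2,V=1): P(V|U) = (1/12)/(1/2) = 1/6;  -(1/12)·log₂(1/6) = 0.2154
H(V|U) = 0.0548 + 0.1077 + 0.0548 + 0.1077 + 0.1096 + 0.2154
  = 0.6500 bits
H(U) + H(V|U) = 1.5000 + 0.6500 = 2.1500 bits

Decomposition 2: H(V) + H(U|V)
H(V) = -[(5/6)·log₂(5/6) + (1/6)·log₂(1/6)]
  = 0.2192 + 0.4308
  = 0.6500 bits
H(U|V) = -Σ P(U,V)·log₂ P(U|V), where P(U|V) = P(U,V) / P(V)
  (U=0,V=0): P(U|V) = (5/24)/(5/6) = 1/4;  -(5/24)·log₂(1/4) = 0.4167
  (U=0,V=1): P(U|V) = (1/24)/(1/6) = 1/4;  -(1/24)·log₂(1/4) = 0.0833
  (U=1,V=0): P(U|V) = (5/24)/(5/6) = 1/4;  -(5/24)·log₂(1/4) = 0.4167
  (U=1,V=1): P(U|V) = (1/24)/(1/6) = 1/4;  -(1/24)·log₂(1/4) = 0.0833
  (U=2,V=0): P(U|V) = (5/12)/(5/6) = 1/2;  -(5/12)·log₂(1/2) = 0.4167
  (U=2,V=1): P(U|V) = (1/12)/(1/6) = 1/2;  -(1/12)·log₂(1/2) = 0.0833
H(U|V) = 0.4167 + 0.0833 + 0.4167 + 0.0833 + 0.4167 + 0.0833
  = 1.5000 bits
H(V) + H(U|V) = 0.6500 + 1.5000 = 2.1500 bits

Direct computation of the joint entropy:
H(U,V) = -[(5/24)·log₂(5/24) + (1/24)·log₂(1/24) + (5/24)·log₂(5/24) + (1/24)·log₂(1/24) + (5/12)·log₂(5/12) + (1/12)·log₂(1/12)]
  = 0.4715 + 0.1910 + 0.4715 + 0.1910 + 0.5263 + 0.2987
  = 2.1500 bits

All three agree: H(U,V) = 2.1500 bits ✓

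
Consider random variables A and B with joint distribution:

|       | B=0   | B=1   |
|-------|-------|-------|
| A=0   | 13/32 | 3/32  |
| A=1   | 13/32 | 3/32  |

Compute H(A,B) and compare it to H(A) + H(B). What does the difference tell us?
Marginal P(A) (row sums):
  P(A=0) = 13/32 + 3/32 = 1/2
  P(A=1) = 13/32 + 3/32 = 1/2
Marginal P(B) (column sums):
  P(B=0) = 13/32 + 13/32 = 13/16
  P(B=1) = 3/32 + 3/32 = 3/16

H(A,B) = -[(13/32)·log₂(13/32) + (3/32)·log₂(3/32) + (13/32)·log₂(13/32) + (3/32)·log₂(3/32)]
  = 0.5279 + 0.3202 + 0.5279 + 0.3202
  = 1.6962 bits
H(A) = -[(1/2)·log₂(1/2) + (1/2)·log₂(1/2)]
  = 0.5000 + 0.5000
  = 1.0000 bits
H(B) = -[(13/16)·log₂(13/16) + (3/16)·log₂(3/16)]
  = 0.2434 + 0.4528
  = 0.6962 bits

H(A) + H(B) = 1.0000 + 0.6962 = 1.6962 bits
Difference: H(A) + H(B) - H(A,B) = 1.6962 - 1.6962 = 0.0000 bits = I(A;B)

The difference is the mutual information; it is 0 here, so A and B are independent (the joint entropy equals the sum of the marginal entropies).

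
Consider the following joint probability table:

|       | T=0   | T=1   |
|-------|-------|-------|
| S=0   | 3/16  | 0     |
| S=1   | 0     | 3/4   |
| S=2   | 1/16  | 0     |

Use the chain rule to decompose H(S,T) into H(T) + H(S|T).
By the chain rule: H(S,T) = H(T) + H(S|T)

Marginal P(T) (column sums):
  P(T=0) = 3/16 + 0 + 1/16 = 1/4
  P(T=1) = 0 + 3/4 + 0 = 3/4
H(T) = -[(1/4)·log₂(1/4) + (3/4)·log₂(3/4)]
  = 0.5000 + 0.3113
  = 0.8113 bits
H(S|T) = -Σ P(S,T)·log₂ P(S|T), where P(S|T) = P(S,T) / P(T)
  (cells with P(S,T) = 0 contribute 0)
  (S=0,T=0): P(S|T) = (3/16)/(1/4) = 3/4;  -(3/16)·log₂(3/4) = 0.0778
  (S=1,T=1): P(S|T) = (3/4)/(3/4) = 1;  -(3/4)·log₂(1) = 0.0000
  (S=2,T=0): P(S|T) = (1/16)/(1/4) = 1/4;  -(1/16)·log₂(1/4) = 0.1250
H(S|T) = 0.0778 + 0.0000 + 0.1250
  = 0.2028 bits

H(S,T) = H(T) + H(S|T) = 0.8113 + 0.2028 = 1.0141 bits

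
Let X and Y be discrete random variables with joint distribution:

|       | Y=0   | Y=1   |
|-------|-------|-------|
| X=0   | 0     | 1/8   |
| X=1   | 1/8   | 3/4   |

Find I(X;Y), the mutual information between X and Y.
Marginal P(X) (row sums):
  P(X=0) = 0 + 1/8 = 1/8
  P(X=1) = 1/8 + 3/4 = 7/8
Marginal P(Y) (column sums):
  P(Y=0) = 0 + 1/8 = 1/8
  P(Y=1) = 1/8 + 3/4 = 7/8

H(X) = -[(1/8)·log₂(1/8) + (7/8)·log₂(7/8)]
  = 0.3750 + 0.1686
  = 0.5436 bits
H(Y) = -[(1/8)·log₂(1/8) + (7/8)·log₂(7/8)]
  = 0.3750 + 0.1686
  = 0.5436 bits
H(X,Y) = -[(1/8)·log₂(1/8) + (1/8)·log₂(1/8) + (3/4)·log₂(3/4)]
  = 0.3750 + 0.3750 + 0.3113
  = 1.0613 bits

I(X;Y) = H(X) + H(Y) - H(X,Y)
  = 0.5436 + 0.5436 - 1.0613
  = 0.0259 bits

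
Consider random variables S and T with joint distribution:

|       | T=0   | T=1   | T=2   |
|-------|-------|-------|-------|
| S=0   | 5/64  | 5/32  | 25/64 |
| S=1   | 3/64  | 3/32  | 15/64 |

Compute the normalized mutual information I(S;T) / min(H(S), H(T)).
Marginal P(S) (row sums):
  P(S=0) = 5/64 + 5/32 + 25/64 = 5/8
  P(S=1) = 3/64 + 3/32 + 15/64 = 3/8
Marginal P(T) (column sums):
  P(T=0) = 5/64 + 3/64 = 1/8
  P(T=1) = 5/32 + 3/32 = 1/4
  P(T=2) = 25/64 + 15/64 = 5/8

H(S) = -[(5/8)·log₂(5/8) + (3/8)·log₂(3/8)]
  = 0.4238 + 0.5306
  = 0.9544 bits
H(T) = -[(1/8)·log₂(1/8) + (1/4)·log₂(1/4) + (5/8)·log₂(5/8)]
  = 0.3750 + 0.5000 + 0.4238
  = 1.2988 bits
H(S,T) = -[(5/64)·log₂(5/64) + (5/32)·log₂(5/32) + (25/64)·log₂(25/64) + (3/64)·log₂(3/64) + (3/32)·log₂(3/32) + (15/64)·log₂(15/64)]
  = 0.2873 + 0.4184 + 0.5297 + 0.2070 + 0.3202 + 0.4906
  = 2.2532 bits

I(S;T) = H(S) + H(T) - H(S,T)
  = 0.9544 + 1.2988 - 2.2532
  = 0.0000 bits

min(H(S), H(T)) = min(0.9544, 1.2988) = 0.9544 bits
Normalized MI = 0.0000 / 0.9544 = 0.0000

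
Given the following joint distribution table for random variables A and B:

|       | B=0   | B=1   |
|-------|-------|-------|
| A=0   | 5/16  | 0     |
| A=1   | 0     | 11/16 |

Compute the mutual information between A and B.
Marginal P(A) (row sums):
  P(A=0) = 5/16 + 0 = 5/16
  P(A=1) = 0 + 11/16 = 11/16
Marginal P(B) (column sums):
  P(B=0) = 5/16 + 0 = 5/16
  P(B=1) = 0 + 11/16 = 11/16

H(A) = -[(5/16)·log₂(5/16) + (11/16)·log₂(11/16)]
  = 0.5244 + 0.3716
  = 0.8960 bits
H(B) = -[(5/16)·log₂(5/16) + (11/16)·log₂(11/16)]
  = 0.5244 + 0.3716
  = 0.8960 bits
H(A,B) = -[(5/16)·log₂(5/16) + (11/16)·log₂(11/16)]
  = 0.5244 + 0.3716
  = 0.8960 bits

I(A;B) = H(A) + H(B) - H(A,B)
  = 0.8960 + 0.8960 - 0.8960
  = 0.8960 bits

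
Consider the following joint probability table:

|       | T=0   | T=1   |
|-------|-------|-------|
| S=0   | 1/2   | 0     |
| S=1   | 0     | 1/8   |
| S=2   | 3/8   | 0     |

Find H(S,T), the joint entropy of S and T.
H(S,T) = -Σ P(S,T) log₂ P(S,T), summed over the non-zero cells:
H(S,T) = -[(1/2)·log₂(1/2) + (1/8)·log₂(1/8) + (3/8)·log₂(3/8)]
  = 0.5000 + 0.3750 + 0.5306
  = 1.4056 bits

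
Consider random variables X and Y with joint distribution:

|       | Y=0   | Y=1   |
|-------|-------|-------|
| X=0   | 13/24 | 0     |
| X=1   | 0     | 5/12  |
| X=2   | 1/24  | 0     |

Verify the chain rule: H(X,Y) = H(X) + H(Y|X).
Left side:
H(X,Y) = -[(13/24)·log₂(13/24) + (5/12)·log₂(5/12) + (1/24)·log₂(1/24)]
  = 0.4791 + 0.5263 + 0.1910
  = 1.1964 bits

Right side:
Marginal P(X) (row sums):
  P(X=0) = 13/24 + 0 = 13/24
  P(X=1) = 0 + 5/12 = 5/12
  P(X=2) = 1/24 + 0 = 1/24
H(X) = -[(13/24)·log₂(13/24) + (5/12)·log₂(5/12) + (1/24)·log₂(1/24)]
  = 0.4791 + 0.5263 + 0.1910
  = 1.1964 bits
H(Y|X) = -Σ P(X,Y)·log₂ P(Y|X), where P(Y|X) = P(X,Y) / P(X)
  (cells with P(X,Y) = 0 contribute 0)
  (X=0,Y=0): P(Y|X) = (13/24)/(13/24) = 1;  -(13/24)·log₂(1) = 0.0000
  (X=1,Y=1): P(Y|X) = (5/12)/(5/12) = 1;  -(5/12)·log₂(1) = 0.0000
  (X=2,Y=0): P(Y|X) = (1/24)/(1/24) = 1;  -(1/24)·log₂(1) = 0.0000
H(Y|X) = 0.0000 + 0.0000 + 0.0000
  = 0.0000 bits
H(X) + H(Y|X) = 1.1964 + 0.0000 = 1.1964 bits

Both sides equal 1.1964 bits, so the chain rule holds ✓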